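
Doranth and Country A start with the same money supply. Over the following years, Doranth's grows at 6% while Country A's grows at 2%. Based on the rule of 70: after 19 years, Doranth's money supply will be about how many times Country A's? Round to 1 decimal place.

Only the 4-point difference matters.
70/4 ≈ 17.50 years per doubling of the ratio; 19 years gives 1.09 doublings, so ≈ 2.1×.

around 2.1 times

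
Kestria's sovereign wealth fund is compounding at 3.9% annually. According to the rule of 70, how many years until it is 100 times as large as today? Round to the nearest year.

approximately 119 years

At 3.9% it doubles every 70/3.9 ≈ 17.95 years.
100× is log₂ 100 ≈ 6.64 doublings, so ≈ 6.64 × 17.95 = 119 years.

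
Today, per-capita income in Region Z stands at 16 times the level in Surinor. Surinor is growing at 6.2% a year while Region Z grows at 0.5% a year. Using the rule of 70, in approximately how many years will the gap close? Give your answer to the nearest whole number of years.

around 49 years

What matters is the difference: 5.7 pp.
Rule of 70 on the gap: the ratio halves every 70/5.7 ≈ 12.28 years.
A 16 times gap closes after 4 halvings: 4 × 12.28 ≈ 49 years.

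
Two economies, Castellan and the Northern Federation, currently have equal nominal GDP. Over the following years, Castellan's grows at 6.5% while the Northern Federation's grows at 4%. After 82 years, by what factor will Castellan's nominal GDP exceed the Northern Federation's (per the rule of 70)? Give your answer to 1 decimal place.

approximately 7.6 times

Only the 2.5-point difference matters.
70/2.5 ≈ 28.00 years per doubling of the ratio; 82 years gives 2.93 doublings, so ≈ 7.6×.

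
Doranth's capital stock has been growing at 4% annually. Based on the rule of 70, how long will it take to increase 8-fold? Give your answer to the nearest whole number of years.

Doubling time ≈ 70/4 = 17.50 years.
8× is 3 doublings, so 3 × 17.50 ≈ 53 years.

roughly 53 years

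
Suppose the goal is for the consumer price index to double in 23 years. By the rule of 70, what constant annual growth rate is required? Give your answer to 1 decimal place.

3.0%

70 / 23 ≈ 3.04, so about 3.0% a year.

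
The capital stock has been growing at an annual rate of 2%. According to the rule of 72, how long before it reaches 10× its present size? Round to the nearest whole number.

approximately 120 years

One doubling takes 72/2 = 36.00 years.
Reaching 10× takes log₂(10) ≈ 3.32 doublings.
3.32 × 36.00 ≈ 120 years.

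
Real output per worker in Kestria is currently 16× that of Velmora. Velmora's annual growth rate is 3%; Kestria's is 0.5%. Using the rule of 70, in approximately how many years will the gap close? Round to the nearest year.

≈ 112 years

Velmora gains on Kestria at 3% − 0.5% = 2.5 points a year.
At that relative rate the gap halves every 70/2.5 ≈ 28.00 years.
A 16× gap closes after 4 halvings: 4 × 28.00 ≈ 112 years.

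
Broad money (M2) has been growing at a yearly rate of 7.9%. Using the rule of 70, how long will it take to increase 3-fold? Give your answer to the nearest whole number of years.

At 7.9% it doubles every 70/7.9 ≈ 8.86 years.
Reaching 3× takes log₂(3) ≈ 1.58 doublings.
1.58 × 8.86 ≈ 14 years.

about 14 years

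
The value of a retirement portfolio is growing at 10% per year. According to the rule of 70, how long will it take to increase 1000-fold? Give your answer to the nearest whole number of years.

At 10% it doubles every 70/10 ≈ 7.00 years.
1000× is log₂ 1000 ≈ 9.97 doublings, so ≈ 9.97 × 7.00 = 70 years.

about 70 years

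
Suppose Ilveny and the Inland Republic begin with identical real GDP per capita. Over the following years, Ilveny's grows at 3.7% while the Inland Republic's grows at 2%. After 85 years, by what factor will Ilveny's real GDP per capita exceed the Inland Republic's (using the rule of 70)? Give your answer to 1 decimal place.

≈ 4.2 times

Only the 1.7-point difference matters.
70/1.7 ≈ 41.18 years per doubling of the ratio; 85 years gives 2.06 doublings, so ≈ 4.2×.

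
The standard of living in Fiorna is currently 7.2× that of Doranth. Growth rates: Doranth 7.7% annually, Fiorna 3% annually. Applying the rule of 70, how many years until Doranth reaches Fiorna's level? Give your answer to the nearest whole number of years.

Doranth gains on Fiorna at 7.7% − 3% = 4.7 points a year.
At that relative rate the gap halves every 70/4.7 ≈ 14.89 years.
A 7.2× gap takes log₂(7.2) ≈ 2.85 halvings to close: 2.85 × 14.89 ≈ 42 years.

about 42 years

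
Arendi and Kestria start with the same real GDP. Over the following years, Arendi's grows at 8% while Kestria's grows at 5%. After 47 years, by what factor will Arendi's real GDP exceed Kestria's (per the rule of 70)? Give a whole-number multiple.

about 4 times

Rate gap = 8% − 5% = 3 points.
The ratio doubles every 70/3 ≈ 23.33 years.
47/23.33 ≈ 2.01 doublings → ratio ≈ 2^2.01 ≈ 4.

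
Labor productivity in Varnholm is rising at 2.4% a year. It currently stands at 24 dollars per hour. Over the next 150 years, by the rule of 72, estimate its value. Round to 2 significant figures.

It doubles every 72/2.4 ≈ 30.00 years, so 150 years is 5.00 doublings.
2^5.00 ≈ 32.00; 24 × 32.00 ≈ 770 dollars per hour.

roughly 770 dollars per hour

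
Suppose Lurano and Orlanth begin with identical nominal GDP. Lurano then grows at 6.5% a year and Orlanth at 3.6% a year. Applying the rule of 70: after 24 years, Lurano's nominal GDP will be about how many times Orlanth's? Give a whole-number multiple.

Rate gap = 6.5% − 3.6% = 2.9 points.
The ratio doubles every 70/2.9 ≈ 24.14 years.
24/24.14 ≈ 0.99 doublings → ratio ≈ 2^0.99 ≈ 2.

around 2 times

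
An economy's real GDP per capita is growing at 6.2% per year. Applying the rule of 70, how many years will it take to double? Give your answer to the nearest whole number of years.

70/6.2 ≈ 11.29, so it doubles roughly every 11 years.

≈ 11 years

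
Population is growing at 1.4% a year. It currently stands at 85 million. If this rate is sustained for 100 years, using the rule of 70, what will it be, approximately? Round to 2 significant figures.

It doubles every 70/1.4 ≈ 50.00 years, so 100 years is 2.00 doublings.
2^2.00 ≈ 4.00; 85 × 4.00 ≈ 340 million.

around 340 million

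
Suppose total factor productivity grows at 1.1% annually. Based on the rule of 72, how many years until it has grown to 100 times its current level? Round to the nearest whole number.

Doubling time ≈ 72/1.1 = 65.45 years.
Reaching 100× takes log₂(100) ≈ 6.64 doublings.
6.64 × 65.45 ≈ 435 years.

≈ 435 years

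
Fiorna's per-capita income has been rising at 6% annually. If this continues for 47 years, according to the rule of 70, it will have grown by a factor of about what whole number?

roughly 16 times

Doubling time ≈ 70/6 = 11.67 years.
47/11.67 ≈ 4 doublings, so about 2^4 = 16×.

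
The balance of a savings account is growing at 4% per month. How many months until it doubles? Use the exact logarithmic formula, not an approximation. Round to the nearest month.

t = ln(2) / ln(1 + 0.04) = 0.6931 / 0.039221 ≈ 17.67.
≈ 18 months.

18 months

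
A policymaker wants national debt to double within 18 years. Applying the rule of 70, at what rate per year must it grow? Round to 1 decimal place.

roughly 3.9% per year

70 / 18 ≈ 3.89, so about 3.9% per year.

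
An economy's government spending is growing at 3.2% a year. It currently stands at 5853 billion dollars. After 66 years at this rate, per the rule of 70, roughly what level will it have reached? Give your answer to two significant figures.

around 47000 billion dollars

It doubles every 70/3.2 ≈ 21.88 years, so 66 years is 3.02 doublings.
2^3.02 ≈ 8.11; 5853 × 8.11 ≈ 47000 billion dollars.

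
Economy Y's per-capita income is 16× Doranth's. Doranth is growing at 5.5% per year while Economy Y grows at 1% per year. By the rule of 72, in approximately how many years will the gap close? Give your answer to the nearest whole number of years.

≈ 64 years

What matters is the difference: 4.5 pp.
Rule of 72 on the gap: the ratio halves every 72/4.5 ≈ 16.00 years.
A 16× gap closes after 4 halvings: 4 × 16.00 ≈ 64 years.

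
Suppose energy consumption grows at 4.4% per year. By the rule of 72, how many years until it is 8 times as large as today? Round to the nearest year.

One doubling takes 72/4.4 = 16.36 years.
Getting to 8× needs 3 doublings: 3 × 16.36 ≈ 49 years.

around 49 years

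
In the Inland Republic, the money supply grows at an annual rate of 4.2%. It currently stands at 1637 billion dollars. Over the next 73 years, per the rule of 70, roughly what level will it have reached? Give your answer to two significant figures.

Doubling time ≈ 70/4.2 = 16.67 years.
73 years is 73/16.67 ≈ 4.38 doublings, a factor of 2^4.38 ≈ 20.82.
1637 × 20.82 ≈ 34000 billion dollars.

34000 billion dollars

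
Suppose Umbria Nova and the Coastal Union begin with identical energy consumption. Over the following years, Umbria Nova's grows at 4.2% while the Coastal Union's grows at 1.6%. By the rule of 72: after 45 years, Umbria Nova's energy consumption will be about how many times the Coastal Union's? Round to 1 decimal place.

Only the 2.6-point difference matters.
72/2.6 ≈ 27.69 years per doubling of the ratio; 45 years gives 1.63 doublings, so ≈ 3.1×.

3.1 times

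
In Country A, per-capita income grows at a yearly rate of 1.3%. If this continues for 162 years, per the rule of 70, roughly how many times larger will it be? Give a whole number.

Doubling time ≈ 70/1.3 = 53.85 years.
162/53.85 ≈ 3 doublings, so about 2^3 = 8×.

around 8 times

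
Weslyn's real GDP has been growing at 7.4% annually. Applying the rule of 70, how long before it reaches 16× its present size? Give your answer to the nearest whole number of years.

around 38 years

One doubling takes 70/7.4 = 9.46 years.
16 = 2^4, so 4 doublings → 38 years.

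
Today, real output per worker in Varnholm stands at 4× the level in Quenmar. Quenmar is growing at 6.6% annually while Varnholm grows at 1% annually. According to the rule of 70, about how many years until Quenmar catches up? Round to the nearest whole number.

approximately 25 years

What matters is the difference: 5.6 pp.
Rule of 70 on the gap: the ratio halves every 70/5.6 ≈ 12.50 years.
A 4× gap closes after 2 halvings: 2 × 12.50 ≈ 25 years.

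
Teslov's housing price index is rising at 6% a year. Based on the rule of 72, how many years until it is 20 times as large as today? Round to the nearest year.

At 6% it doubles every 72/6 ≈ 12.00 years.
Reaching 20× takes log₂(20) ≈ 4.32 doublings.
4.32 × 12.00 ≈ 52 years.

around 52 years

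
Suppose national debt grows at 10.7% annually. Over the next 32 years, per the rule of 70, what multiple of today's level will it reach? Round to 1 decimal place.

≈ 29.7 times

Doubles every ≈ 6.54 years (70/10.7).
32 years is 4.89 doublings; 2^4.89 ≈ 29.7×.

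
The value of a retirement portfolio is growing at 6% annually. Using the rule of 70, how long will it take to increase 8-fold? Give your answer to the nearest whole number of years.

≈ 35 years

One doubling takes 70/6 = 11.67 years.
Getting to 8× needs 3 doublings: 3 × 11.67 ≈ 35 years.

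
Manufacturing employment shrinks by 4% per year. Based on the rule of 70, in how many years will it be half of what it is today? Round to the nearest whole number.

Halving time ≈ 70 / 4 = 17.50 → 18 years.

roughly 18 years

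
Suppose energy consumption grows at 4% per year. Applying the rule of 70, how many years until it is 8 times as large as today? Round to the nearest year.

around 53 years

Doubling time ≈ 70/4 = 17.50 years.
8× is 3 doublings, so 3 × 17.50 ≈ 53 years.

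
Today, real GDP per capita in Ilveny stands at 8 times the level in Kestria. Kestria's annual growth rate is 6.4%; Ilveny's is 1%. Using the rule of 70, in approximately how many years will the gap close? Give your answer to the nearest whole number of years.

Kestria gains on Ilveny at 6.4% − 1% = 5.4 points a year.
At that relative rate the gap halves every 70/5.4 ≈ 12.96 years.
An 8 times gap closes after 3 halvings: 3 × 12.96 ≈ 39 years.

about 39 years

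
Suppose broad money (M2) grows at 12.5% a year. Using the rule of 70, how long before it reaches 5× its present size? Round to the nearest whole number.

around 13 years

Doubling time ≈ 70/12.5 = 5.60 years.
Reaching 5× takes log₂(5) ≈ 2.32 doublings.
2.32 × 5.60 ≈ 13 years.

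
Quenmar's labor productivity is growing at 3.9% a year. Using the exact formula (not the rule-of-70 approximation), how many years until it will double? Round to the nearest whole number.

18 years

t = ln(2) / ln(1 + 0.039) = 0.6931 / 0.038259 ≈ 18.12.
≈ 18 years.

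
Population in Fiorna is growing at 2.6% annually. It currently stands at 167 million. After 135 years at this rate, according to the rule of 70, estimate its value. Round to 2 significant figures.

around 5400 million

Doubling time ≈ 70/2.6 = 26.92 years.
135 years is 135/26.92 ≈ 5.01 doublings, a factor of 2^5.01 ≈ 32.22.
167 × 32.22 ≈ 5400 million.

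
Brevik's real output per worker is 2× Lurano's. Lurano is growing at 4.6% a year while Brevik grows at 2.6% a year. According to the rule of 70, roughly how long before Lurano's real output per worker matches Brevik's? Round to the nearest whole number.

The growth-rate gap is 4.6% − 2.6% = 2 percentage points.
So the ratio between them halves every 70/2 ≈ 35.00 years.
A 2× gap closes after 1 halving: 1 × 35.00 ≈ 35 years.

35 years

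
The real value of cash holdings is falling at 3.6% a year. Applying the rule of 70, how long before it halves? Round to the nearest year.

roughly 19 years

Falling at 3.6%, it halves about every 70/3.6 = 19.44 years.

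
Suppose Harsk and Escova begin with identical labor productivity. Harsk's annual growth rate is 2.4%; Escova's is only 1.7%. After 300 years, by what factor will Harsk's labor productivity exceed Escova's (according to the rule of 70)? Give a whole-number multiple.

Rate gap = 2.4% − 1.7% = 0.7 points.
The ratio doubles every 70/0.7 ≈ 100.00 years.
300/100.00 ≈ 3.00 doublings → ratio ≈ 2^3.00 ≈ 8.

approximately 8 times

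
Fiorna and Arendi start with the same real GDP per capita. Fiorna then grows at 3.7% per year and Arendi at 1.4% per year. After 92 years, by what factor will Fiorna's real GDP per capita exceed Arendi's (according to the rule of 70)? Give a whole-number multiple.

around 8 times

Rate gap = 3.7% − 1.4% = 2.3 points.
The ratio doubles every 70/2.3 ≈ 30.43 years.
92/30.43 ≈ 3.02 doublings → ratio ≈ 2^3.02 ≈ 8.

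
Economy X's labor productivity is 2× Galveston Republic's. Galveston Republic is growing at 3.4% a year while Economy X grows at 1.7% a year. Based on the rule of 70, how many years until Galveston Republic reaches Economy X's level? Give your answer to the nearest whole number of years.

What matters is the difference: 1.7 pp.
Rule of 70 on the gap: the ratio halves every 70/1.7 ≈ 41.18 years.
A 2× gap closes after 1 halving: 1 × 41.18 ≈ 41 years.

roughly 41 years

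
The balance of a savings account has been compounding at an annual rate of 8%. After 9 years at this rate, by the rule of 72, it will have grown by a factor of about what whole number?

roughly 2 times

At 8% one doubling takes ≈ 9.00 years; 9 years is 1 of them, so ×2.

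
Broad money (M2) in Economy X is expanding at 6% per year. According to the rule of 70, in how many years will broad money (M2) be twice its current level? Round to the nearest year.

roughly 12 years

At 6%, doubling takes about 70/6 = 11.67 years.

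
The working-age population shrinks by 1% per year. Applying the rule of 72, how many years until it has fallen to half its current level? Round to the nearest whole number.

roughly 72 years

Falling at 1%, it halves about every 72/1 = 72.00 years.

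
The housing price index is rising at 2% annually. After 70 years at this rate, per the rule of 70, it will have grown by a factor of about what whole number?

about 4 times

70/2 ≈ 35.00 years per doubling.
70 years fits 2 doublings: 2^2 = 4.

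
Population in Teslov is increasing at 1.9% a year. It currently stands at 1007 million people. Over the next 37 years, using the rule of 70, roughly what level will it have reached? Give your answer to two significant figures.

It doubles every 70/1.9 ≈ 36.84 years, so 37 years is 1.00 doublings.
2^1.00 ≈ 2.00; 1007 × 2.00 ≈ 2000 million people.

≈ 2000 million people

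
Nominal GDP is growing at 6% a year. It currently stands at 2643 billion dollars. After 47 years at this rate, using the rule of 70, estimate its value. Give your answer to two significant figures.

Doubling time ≈ 70/6 = 11.67 years.
47 years is 47/11.67 ≈ 4.03 doublings, a factor of 2^4.03 ≈ 16.34.
2643 × 16.34 ≈ 43000 billion dollars.

around 43000 billion dollars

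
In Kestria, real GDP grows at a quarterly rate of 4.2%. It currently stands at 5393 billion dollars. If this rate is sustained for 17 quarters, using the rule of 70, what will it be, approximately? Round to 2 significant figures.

about 11000 billion dollars

Doubling time ≈ 70/4.2 = 16.67 quarters.
17 quarters is 17/16.67 ≈ 1.02 doublings, a factor of 2^1.02 ≈ 2.03.
5393 × 2.03 ≈ 11000 billion dollars.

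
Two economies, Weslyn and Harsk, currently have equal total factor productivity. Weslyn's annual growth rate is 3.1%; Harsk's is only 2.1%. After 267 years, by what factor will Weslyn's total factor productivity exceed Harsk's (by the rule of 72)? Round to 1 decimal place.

13.1 times

Weslyn pulls ahead at 1 pp per year, so the ratio doubles every 72/1 ≈ 72.00 years.
In 267 years that's 3.71 doublings: 2^3.71 ≈ 13.1.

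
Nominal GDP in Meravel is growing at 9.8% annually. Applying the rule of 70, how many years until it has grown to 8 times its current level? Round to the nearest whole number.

21 years

One doubling takes 70/9.8 = 7.14 years.
Getting to 8× needs 3 doublings: 3 × 7.14 ≈ 21 years.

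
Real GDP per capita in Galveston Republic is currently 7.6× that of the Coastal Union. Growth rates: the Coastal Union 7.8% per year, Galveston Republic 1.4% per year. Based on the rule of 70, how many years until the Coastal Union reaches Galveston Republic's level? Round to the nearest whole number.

roughly 32 years

the Coastal Union gains on Galveston Republic at 7.8% − 1.4% = 6.4 points a year.
At that relative rate the gap halves every 70/6.4 ≈ 10.94 years.
A 7.6× gap takes log₂(7.6) ≈ 2.93 halvings to close: 2.93 × 10.94 ≈ 32 years.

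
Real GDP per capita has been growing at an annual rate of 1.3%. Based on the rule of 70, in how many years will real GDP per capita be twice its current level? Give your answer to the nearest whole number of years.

At 1.3%, doubling takes about 70/1.3 = 53.85 years.

approximately 54 years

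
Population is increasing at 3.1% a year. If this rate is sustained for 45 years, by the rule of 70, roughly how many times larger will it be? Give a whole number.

approximately 4 times

At 3.1% one doubling takes ≈ 22.58 years; 45 years is 2 of them, so ×4.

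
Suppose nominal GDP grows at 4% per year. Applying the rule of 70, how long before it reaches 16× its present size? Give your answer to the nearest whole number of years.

around 70 years

Doubling time ≈ 70/4 = 17.50 years.
Getting to 16× needs 4 doublings: 4 × 17.50 ≈ 70 years.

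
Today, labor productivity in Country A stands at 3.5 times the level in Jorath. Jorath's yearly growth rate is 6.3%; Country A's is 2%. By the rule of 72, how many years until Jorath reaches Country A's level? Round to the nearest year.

roughly 30 years

The growth-rate gap is 6.3% − 2% = 4.3 percentage points.
So the ratio between them halves every 72/4.3 ≈ 16.74 years.
A 3.5 times gap takes log₂(3.5) ≈ 1.81 halvings to close: 1.81 × 16.74 ≈ 30 years.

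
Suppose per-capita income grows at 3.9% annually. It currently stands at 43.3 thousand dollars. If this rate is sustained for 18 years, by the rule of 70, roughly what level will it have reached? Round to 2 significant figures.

Doubling time ≈ 70/3.9 = 17.95 years.
18 years is 18/17.95 ≈ 1.00 doublings, a factor of 2^1.00 ≈ 2.00.
43.3 × 2.00 ≈ 87 thousand dollars.

87 thousand dollars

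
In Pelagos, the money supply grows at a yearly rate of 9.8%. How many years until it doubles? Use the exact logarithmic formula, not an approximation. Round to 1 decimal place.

7.4 years

t = ln(2) / ln(1 + 0.098) = 0.6931 / 0.093490 ≈ 7.41.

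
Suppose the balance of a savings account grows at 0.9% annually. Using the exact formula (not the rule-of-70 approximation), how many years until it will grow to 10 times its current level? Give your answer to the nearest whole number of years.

257 years

t = ln(10) / ln(1 + 0.009) = 2.3026 / 0.008960 ≈ 256.99.
≈ 257 years.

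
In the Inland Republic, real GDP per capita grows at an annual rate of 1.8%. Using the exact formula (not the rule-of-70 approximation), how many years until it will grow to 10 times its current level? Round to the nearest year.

t = ln(10) / ln(1 + 0.018) = 2.3026 / 0.017840 ≈ 129.07.
≈ 129 years.

129 years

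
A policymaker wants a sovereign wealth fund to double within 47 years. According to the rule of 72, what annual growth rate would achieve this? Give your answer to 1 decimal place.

72 / 47 ≈ 1.53, so about 1.5% annually.

approximately 1.5%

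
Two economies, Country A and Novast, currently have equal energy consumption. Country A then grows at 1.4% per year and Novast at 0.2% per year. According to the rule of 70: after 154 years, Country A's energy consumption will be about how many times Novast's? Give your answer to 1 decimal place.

Country A pulls ahead at 1.2 pp per year, so the ratio doubles every 70/1.2 ≈ 58.33 years.
In 154 years that's 2.64 doublings: 2^2.64 ≈ 6.2.

approximately 6.2 times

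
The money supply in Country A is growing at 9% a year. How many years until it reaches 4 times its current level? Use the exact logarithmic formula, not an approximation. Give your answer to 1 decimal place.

16.1 years

t = ln(4) / ln(1 + 0.09) = 1.3863 / 0.086178 ≈ 16.09.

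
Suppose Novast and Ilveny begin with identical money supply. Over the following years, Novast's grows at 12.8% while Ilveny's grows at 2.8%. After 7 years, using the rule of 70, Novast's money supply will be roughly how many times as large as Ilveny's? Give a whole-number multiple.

Rate gap = 12.8% − 2.8% = 10 points.
The ratio doubles every 70/10 ≈ 7.00 years.
7/7.00 ≈ 1.00 doublings → ratio ≈ 2^1.00 ≈ 2.

roughly 2 times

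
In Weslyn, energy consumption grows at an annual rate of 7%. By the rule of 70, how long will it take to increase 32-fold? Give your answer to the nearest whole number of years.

One doubling takes 70/7 = 10.00 years.
32 = 2^5, so 5 doublings → 50 years.

around 50 years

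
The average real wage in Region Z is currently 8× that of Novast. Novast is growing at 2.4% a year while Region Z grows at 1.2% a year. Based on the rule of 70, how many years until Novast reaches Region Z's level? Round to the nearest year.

approximately 175 years

The growth-rate gap is 2.4% − 1.2% = 1.2 percentage points.
So the ratio between them halves every 70/1.2 ≈ 58.33 years.
An 8× gap closes after 3 halvings: 3 × 58.33 ≈ 175 years.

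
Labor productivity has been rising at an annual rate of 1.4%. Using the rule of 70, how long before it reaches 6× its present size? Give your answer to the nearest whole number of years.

≈ 129 years

One doubling takes 70/1.4 = 50.00 years.
Reaching 6× takes log₂(6) ≈ 2.58 doublings.
2.58 × 50.00 ≈ 129 years.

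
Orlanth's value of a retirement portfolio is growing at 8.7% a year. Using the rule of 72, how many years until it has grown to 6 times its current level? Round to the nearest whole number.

≈ 21 years

Doubling time ≈ 72/8.7 = 8.28 years.
6× is log₂ 6 ≈ 2.58 doublings, so ≈ 2.58 × 8.28 = 21 years.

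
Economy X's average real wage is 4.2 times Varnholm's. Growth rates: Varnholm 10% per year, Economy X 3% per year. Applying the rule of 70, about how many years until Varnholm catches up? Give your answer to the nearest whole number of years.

Varnholm gains on Economy X at 10% − 3% = 7 points a year.
At that relative rate the gap halves every 70/7 ≈ 10.00 years.
A 4.2 times gap takes log₂(4.2) ≈ 2.07 halvings to close: 2.07 × 10.00 ≈ 21 years.

approximately 21 years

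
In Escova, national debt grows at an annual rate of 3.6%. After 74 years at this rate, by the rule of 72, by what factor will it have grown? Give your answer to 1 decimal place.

Doubles every ≈ 20.00 years (72/3.6).
74 years is 3.70 doublings; 2^3.70 ≈ 13.0×.

about 13.0 times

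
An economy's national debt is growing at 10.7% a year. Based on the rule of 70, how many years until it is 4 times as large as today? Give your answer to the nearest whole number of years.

Doubling time ≈ 70/10.7 = 6.54 years.
4 = 2^2, so 2 doublings → 13 years.

13 years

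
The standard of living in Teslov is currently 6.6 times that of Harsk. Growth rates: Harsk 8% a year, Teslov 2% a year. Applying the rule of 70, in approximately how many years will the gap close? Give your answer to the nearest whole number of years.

roughly 32 years

The growth-rate gap is 8% − 2% = 6 percentage points.
So the ratio between them halves every 70/6 ≈ 11.67 years.
A 6.6 times gap takes log₂(6.6) ≈ 2.72 halvings to close: 2.72 × 11.67 ≈ 32 years.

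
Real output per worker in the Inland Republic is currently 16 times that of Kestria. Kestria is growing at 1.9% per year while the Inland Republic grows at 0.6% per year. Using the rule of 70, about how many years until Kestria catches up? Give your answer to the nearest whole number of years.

The growth-rate gap is 1.9% − 0.6% = 1.3 percentage points.
So the ratio between them halves every 70/1.3 ≈ 53.85 years.
A 16 times gap closes after 4 halvings: 4 × 53.85 ≈ 215 years.

215 years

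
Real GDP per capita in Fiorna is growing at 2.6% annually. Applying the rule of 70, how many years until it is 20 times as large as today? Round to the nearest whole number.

about 116 years

Doubling time ≈ 70/2.6 = 26.92 years.
20× is log₂ 20 ≈ 4.32 doublings, so ≈ 4.32 × 26.92 = 116 years.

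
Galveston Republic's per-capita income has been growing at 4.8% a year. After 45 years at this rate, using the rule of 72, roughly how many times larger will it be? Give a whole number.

Doubling time ≈ 72/4.8 = 15.00 years.
45/15.00 ≈ 3 doublings, so about 2^3 = 8×.

roughly 8 times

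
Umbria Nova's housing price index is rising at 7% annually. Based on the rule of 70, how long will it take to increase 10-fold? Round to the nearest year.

roughly 33 years

One doubling takes 70/7 = 10.00 years.
Reaching 10× takes log₂(10) ≈ 3.32 doublings.
3.32 × 10.00 ≈ 33 years.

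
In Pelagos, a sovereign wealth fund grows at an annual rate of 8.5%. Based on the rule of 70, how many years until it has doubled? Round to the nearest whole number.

≈ 8 years

At 8.5%, doubling takes about 70/8.5 = 8.24 years.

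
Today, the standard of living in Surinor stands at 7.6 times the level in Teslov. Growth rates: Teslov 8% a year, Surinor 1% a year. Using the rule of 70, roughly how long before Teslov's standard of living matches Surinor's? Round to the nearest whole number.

The growth-rate gap is 8% − 1% = 7 percentage points.
So the ratio between them halves every 70/7 ≈ 10.00 years.
A 7.6 times gap takes log₂(7.6) ≈ 2.93 halvings to close: 2.93 × 10.00 ≈ 29 years.

29 years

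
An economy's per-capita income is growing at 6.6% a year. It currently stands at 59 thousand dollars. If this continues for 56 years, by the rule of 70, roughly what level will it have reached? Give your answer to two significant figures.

It doubles every 70/6.6 ≈ 10.61 years, so 56 years is 5.28 doublings.
2^5.28 ≈ 38.85; 59 × 38.85 ≈ 2300 thousand dollars.

≈ 2300 thousand dollars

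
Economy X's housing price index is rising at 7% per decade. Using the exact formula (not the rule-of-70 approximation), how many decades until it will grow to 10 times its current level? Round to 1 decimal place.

t = ln(10) / ln(1 + 0.07) = 2.3026 / 0.067659 ≈ 34.03.

34.0 decades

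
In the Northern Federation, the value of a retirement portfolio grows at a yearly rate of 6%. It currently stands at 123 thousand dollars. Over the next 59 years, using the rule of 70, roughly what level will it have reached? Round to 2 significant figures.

about 4100 thousand dollars

Doubling time ≈ 70/6 = 11.67 years.
59 years is 59/11.67 ≈ 5.06 doublings, a factor of 2^5.06 ≈ 33.36.
123 × 33.36 ≈ 4100 thousand dollars.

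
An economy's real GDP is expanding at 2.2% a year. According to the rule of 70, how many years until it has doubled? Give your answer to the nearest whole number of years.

Doubling time ≈ 70 / 2.2 = 31.82 years.

32 years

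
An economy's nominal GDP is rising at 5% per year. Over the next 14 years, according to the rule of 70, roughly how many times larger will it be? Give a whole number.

Doubling time ≈ 70/5 = 14.00 years.
14/14.00 ≈ 1 doubling, so about 2^1 = 2×.

2 times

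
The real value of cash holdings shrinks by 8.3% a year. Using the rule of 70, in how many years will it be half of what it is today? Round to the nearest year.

approximately 8 years

Falling at 8.3%, it halves about every 70/8.3 = 8.43 years.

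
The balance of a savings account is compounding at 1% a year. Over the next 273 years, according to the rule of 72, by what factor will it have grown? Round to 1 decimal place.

Doubling time ≈ 72/1 = 72.00 years.
273 years / 72.00 ≈ 3.79 doublings → factor 2^3.79 ≈ 13.8.

approximately 13.8 times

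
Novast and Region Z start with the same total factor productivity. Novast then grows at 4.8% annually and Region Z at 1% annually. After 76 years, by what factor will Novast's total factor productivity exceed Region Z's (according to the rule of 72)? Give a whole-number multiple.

16 times

Novast pulls ahead at 3.8 pp per year, so the ratio doubles every 72/3.8 ≈ 18.95 years.
In 76 years that's 4.01 doublings: 2^4.01 ≈ 16.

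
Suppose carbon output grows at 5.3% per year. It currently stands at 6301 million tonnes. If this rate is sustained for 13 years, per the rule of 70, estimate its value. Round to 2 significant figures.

≈ 12000 million tonnes

Doubling time ≈ 70/5.3 = 13.21 years.
13 years is 13/13.21 ≈ 0.98 doublings, a factor of 2^0.98 ≈ 1.97.
6301 × 1.97 ≈ 12000 million tonnes.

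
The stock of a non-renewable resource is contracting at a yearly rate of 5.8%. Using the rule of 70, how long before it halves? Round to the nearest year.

Falling at 5.8%, it halves about every 70/5.8 = 12.07 years.

approximately 12 years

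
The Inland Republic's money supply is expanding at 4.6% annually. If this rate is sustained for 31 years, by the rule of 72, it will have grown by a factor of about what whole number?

≈ 4 times

Doubling time ≈ 72/4.6 = 15.65 years.
31/15.65 ≈ 2 doublings, so about 2^2 = 4×.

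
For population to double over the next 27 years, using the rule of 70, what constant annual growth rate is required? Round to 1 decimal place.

roughly 2.6% a year

70 / 27 ≈ 2.59, so about 2.6% a year.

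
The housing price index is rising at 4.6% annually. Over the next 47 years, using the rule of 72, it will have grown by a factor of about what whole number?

At 4.6% one doubling takes ≈ 15.65 years; 47 years is 3 of them, so ×8.

approximately 8 times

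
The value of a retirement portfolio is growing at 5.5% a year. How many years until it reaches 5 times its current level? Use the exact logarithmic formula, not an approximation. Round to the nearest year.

30 years

t = ln(5) / ln(1 + 0.055) = 1.6094 / 0.053541 ≈ 30.06.
≈ 30 years.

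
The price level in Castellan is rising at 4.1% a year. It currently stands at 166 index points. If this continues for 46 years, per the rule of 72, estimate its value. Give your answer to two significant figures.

about 1000 index points

Doubling time ≈ 72/4.1 = 17.56 years.
46 years is 46/17.56 ≈ 2.62 doublings, a factor of 2^2.62 ≈ 6.15.
166 × 6.15 ≈ 1000 index points.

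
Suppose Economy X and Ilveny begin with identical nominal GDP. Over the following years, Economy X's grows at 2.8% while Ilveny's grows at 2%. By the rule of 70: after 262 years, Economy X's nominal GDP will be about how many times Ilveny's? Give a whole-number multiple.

Rate gap = 2.8% − 2% = 0.8 points.
The ratio doubles every 70/0.8 ≈ 87.50 years.
262/87.50 ≈ 2.99 doublings → ratio ≈ 2^2.99 ≈ 8.

≈ 8 times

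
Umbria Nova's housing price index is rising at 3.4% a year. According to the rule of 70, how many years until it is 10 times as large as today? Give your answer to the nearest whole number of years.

At 3.4% it doubles every 70/3.4 ≈ 20.59 years.
10× is log₂ 10 ≈ 3.32 doublings, so ≈ 3.32 × 20.59 = 68 years.

68 years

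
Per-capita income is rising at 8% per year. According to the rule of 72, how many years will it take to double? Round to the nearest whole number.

approximately 9 years

Doubling time ≈ 72 / 8 = 9.00 years.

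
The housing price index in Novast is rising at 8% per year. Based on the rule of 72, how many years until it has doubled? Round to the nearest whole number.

about 9 years

72/8 ≈ 9.00, so it doubles roughly every 9 years.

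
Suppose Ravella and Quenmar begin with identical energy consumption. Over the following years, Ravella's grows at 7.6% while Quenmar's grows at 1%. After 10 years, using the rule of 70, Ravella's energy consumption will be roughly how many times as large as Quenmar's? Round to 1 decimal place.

Ravella pulls ahead at 6.6 pp per year, so the ratio doubles every 70/6.6 ≈ 10.61 years.
In 10 years that's 0.94 doublings: 2^0.94 ≈ 1.9.

about 1.9 times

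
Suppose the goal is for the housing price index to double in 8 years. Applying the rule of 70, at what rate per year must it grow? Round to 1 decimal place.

approximately 8.8% per year

70 / 8 ≈ 8.75, so about 8.8% per year.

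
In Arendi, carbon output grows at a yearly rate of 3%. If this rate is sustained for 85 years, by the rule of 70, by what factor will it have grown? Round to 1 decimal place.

Doubles every ≈ 23.33 years (70/3).
85 years is 3.64 doublings; 2^3.64 ≈ 12.5×.

12.5 times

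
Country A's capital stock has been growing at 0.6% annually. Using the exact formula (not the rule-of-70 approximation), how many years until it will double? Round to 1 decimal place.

115.9 years

t = ln(2) / ln(1 + 0.006) = 0.6931 / 0.005982 ≈ 115.86.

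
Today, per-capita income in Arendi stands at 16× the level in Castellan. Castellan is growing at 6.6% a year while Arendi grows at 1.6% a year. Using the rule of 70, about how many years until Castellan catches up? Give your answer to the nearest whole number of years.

around 56 years

Castellan gains on Arendi at 6.6% − 1.6% = 5 points a year.
At that relative rate the gap halves every 70/5 ≈ 14.00 years.
A 16× gap closes after 4 halvings: 4 × 14.00 ≈ 56 years.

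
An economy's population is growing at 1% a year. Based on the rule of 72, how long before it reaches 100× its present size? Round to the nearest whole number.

One doubling takes 72/1 = 72.00 years.
100× is log₂ 100 ≈ 6.64 doublings, so ≈ 6.64 × 72.00 = 478 years.

≈ 478 years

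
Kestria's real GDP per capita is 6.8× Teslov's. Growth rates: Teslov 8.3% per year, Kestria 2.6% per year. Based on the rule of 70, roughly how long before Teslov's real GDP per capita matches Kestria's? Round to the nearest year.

What matters is the difference: 5.7 pp.
Rule of 70 on the gap: the ratio halves every 70/5.7 ≈ 12.28 years.
A 6.8× gap takes log₂(6.8) ≈ 2.77 halvings to close: 2.77 × 12.28 ≈ 34 years.

approximately 34 years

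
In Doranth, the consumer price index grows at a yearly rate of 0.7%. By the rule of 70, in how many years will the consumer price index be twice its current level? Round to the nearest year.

approximately 100 years

At 0.7%, doubling takes about 70/0.7 = 100.00 years.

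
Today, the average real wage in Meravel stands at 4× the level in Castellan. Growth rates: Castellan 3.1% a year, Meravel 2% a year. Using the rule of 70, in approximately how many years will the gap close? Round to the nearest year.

What matters is the difference: 1.1 pp.
Rule of 70 on the gap: the ratio halves every 70/1.1 ≈ 63.64 years.
A 4× gap closes after 2 halvings: 2 × 63.64 ≈ 127 years.

about 127 years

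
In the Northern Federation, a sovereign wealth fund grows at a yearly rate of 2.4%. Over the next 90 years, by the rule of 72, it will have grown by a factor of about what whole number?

72/2.4 ≈ 30.00 years per doubling.
90 years fits 3 doublings: 2^3 = 8.

about 8 times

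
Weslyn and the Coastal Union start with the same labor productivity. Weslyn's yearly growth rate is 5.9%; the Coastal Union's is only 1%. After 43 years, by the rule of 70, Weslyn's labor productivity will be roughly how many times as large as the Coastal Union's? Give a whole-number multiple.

roughly 8 times

Weslyn pulls ahead at 4.9 pp per year, so the ratio doubles every 70/4.9 ≈ 14.29 years.
In 43 years that's 3.01 doublings: 2^3.01 ≈ 8.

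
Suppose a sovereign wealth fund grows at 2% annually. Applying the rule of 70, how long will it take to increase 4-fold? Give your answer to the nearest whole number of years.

70 years

Doubling time ≈ 70/2 = 35.00 years.
4 = 2^2, so 2 doublings → 70 years.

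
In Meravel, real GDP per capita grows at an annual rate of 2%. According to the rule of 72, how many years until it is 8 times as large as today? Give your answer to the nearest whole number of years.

Doubling time ≈ 72/2 = 36.00 years.
8 = 2^3, so 3 doublings → 108 years.

≈ 108 years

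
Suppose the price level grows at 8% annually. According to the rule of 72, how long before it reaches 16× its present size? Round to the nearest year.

≈ 36 years

At 8% it doubles every 72/8 ≈ 9.00 years.
16× is 4 doublings, so 4 × 9.00 ≈ 36 years.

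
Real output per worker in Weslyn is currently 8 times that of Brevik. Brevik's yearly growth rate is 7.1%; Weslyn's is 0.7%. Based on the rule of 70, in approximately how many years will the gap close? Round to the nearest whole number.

The growth-rate gap is 7.1% − 0.7% = 6.4 percentage points.
So the ratio between them halves every 70/6.4 ≈ 10.94 years.
An 8 times gap closes after 3 halvings: 3 × 10.94 ≈ 33 years.

approximately 33 years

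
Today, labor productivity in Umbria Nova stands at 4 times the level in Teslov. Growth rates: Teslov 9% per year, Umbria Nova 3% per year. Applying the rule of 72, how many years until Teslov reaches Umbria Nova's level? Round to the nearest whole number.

24 years

The growth-rate gap is 9% − 3% = 6 percentage points.
So the ratio between them halves every 72/6 ≈ 12.00 years.
A 4 times gap closes after 2 halvings: 2 × 12.00 ≈ 24 years.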